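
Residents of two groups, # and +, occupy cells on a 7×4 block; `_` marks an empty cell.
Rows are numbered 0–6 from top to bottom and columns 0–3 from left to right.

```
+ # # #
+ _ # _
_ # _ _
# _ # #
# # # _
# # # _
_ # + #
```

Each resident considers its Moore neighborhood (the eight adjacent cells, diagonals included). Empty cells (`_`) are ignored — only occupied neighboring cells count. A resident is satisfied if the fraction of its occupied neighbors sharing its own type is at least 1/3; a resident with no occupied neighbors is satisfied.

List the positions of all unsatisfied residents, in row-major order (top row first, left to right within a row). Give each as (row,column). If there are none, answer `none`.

(0,0)+ 1/2 satisfied
(0,1)# 2/4 satisfied
(0,2)# 3/3 satisfied
(0,3)# 2/2 satisfied
(1,0)+ 1/3 satisfied
(1,2)# 4/4 satisfied
(2,1)# 3/4 satisfied
(3,0)# 3/3 satisfied
(3,2)# 4/4 satisfied
(3,3)# 2/2 satisfied
(4,0)# 4/4 satisfied
(4,1)# 7/7 satisfied
(4,2)# 5/5 satisfied
(5,0)# 4/4 satisfied
(5,1)# 6/7 satisfied
(5,2)# 5/6 satisfied
(6,1)# 3/4 satisfied
(6,2)+ 0/4 not
(6,3)# 1/2 satisfied

(6,2)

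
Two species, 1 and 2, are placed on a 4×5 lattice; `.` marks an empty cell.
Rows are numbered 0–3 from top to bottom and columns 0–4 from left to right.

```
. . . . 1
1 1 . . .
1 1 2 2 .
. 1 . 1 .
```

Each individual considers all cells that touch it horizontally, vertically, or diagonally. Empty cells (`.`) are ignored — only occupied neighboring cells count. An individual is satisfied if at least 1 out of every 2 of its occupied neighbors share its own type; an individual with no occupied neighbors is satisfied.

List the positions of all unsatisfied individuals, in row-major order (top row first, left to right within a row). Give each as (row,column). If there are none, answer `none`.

(0,4)1 0/0 ok
(1,0)1 3/3 ok
(1,1)1 3/4 ok
(2,0)1 4/4 ok
(2,1)1 4/5 ok
(2,2)2 1/5 unhappy
(2,3)2 1/2 ok
(3,1)1 2/3 ok
(3,3)1 0/2 unhappy

(2,2), (3,3)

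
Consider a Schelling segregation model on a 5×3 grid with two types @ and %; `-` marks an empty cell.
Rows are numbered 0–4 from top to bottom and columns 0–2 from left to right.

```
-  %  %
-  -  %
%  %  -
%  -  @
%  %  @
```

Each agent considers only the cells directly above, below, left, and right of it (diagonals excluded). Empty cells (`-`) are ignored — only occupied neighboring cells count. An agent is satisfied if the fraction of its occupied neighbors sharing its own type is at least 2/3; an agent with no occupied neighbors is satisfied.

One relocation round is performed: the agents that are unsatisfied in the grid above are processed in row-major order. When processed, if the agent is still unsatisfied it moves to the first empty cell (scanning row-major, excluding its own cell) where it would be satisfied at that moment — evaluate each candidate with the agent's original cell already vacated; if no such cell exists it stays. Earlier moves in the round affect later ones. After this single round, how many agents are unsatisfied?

Initially unsatisfied (in order): (4,1), (4,2).
  (4,1) → (0,0).
  (4,2): now satisfied by earlier moves; stays.
Resulting grid:
% % %
- - %
% % -
% - @
% - @
All satisfied now.

0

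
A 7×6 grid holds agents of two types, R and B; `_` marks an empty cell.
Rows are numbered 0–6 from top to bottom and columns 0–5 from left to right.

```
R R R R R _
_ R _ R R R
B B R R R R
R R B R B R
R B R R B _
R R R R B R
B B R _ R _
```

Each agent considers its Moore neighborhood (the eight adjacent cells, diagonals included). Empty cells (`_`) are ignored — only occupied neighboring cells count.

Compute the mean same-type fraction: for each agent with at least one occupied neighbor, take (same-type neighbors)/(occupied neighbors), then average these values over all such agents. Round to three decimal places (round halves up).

(0,0)R 2/2
(0,1)R 3/3
(0,2)R 4/4
(0,3)R 4/4
(0,4)R 4/4
(1,1)R 4/6
(1,3)R 7/7
(1,4)R 7/7
(1,5)R 4/4
(2,0)B 1/4
(2,1)B 2/6
(2,2)R 5/7
(2,3)R 5/7
(2,4)R 7/8
(2,5)R 4/5
(3,0)R 2/5
(3,1)R 4/8
(3,2)B 2/8
(3,3)R 5/8
(3,4)B 1/7
(3,5)R 2/4
(4,0)R 4/5
(4,1)B 1/8
(4,2)R 6/8
(4,3)R 4/8
(4,4)B 2/7
(5,0)R 2/5
(5,1)R 5/8
(5,2)R 5/7
(5,3)R 5/7
(5,4)B 1/5
(5,5)R 1/3
(6,0)B 1/3
(6,1)B 1/5
(6,2)R 3/4
(6,4)R 2/3
Sum over 36 agents: 2/2 + 3/3 + 4/4 + 4/4 + 4/4 + 4/6 + 7/7 + 7/7 + 4/4 + 1/4 + 2/6 + 5/7 + 5/7 + 7/8 + 4/5 + 2/5 + 4/8 + 2/8 + 5/8 + 1/7 + 2/4 + 4/5 + 1/8 + 6/8 + 4/8 + 2/7 + 2/5 + 5/8 + 5/7 + 5/7 + 1/5 + 1/3 + 1/3 + 1/5 + 3/4 + 2/3 = 9311/420; mean = 9311/420 ÷ 36 = 9311/15120 = 0.615806… → 0.616.

0.616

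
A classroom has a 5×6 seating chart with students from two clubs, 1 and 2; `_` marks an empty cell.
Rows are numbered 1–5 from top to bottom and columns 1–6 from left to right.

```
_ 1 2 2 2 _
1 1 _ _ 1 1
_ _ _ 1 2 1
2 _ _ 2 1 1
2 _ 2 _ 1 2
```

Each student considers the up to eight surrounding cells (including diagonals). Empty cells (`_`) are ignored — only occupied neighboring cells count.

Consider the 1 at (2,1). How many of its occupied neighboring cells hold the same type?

2

Occupied neighbors of (2,1): (1,2)=1, (2,2)=1.
Same type (1): 2 of 2.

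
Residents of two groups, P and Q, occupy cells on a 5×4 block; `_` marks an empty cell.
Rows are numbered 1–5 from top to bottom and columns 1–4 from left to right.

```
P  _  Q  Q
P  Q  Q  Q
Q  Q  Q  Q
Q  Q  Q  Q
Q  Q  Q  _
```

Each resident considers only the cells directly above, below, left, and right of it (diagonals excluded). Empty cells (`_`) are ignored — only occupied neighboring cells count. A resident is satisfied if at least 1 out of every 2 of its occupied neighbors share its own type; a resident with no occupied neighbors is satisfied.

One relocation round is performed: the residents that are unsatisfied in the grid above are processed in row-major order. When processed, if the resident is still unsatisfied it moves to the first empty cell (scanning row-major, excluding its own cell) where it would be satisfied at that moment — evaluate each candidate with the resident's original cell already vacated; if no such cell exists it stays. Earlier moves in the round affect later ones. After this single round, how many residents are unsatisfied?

1

Initially unsatisfied (in order): (2,1).
  (2,1): no empty cell satisfies it; stays.
Resulting grid:
P _ Q Q
P Q Q Q
Q Q Q Q
Q Q Q Q
Q Q Q _
Unsatisfied now: (2,1).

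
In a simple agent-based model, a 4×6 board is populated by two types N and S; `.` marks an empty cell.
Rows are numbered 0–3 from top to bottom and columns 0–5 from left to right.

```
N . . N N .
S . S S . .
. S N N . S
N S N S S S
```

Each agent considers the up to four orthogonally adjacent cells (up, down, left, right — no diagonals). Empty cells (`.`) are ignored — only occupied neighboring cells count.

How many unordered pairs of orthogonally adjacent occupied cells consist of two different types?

9

Scan each occupied cell's neighbors to the right and below so each pair is counted once.
Row 0: N(0,0)–S(1,0)≠ N(0,3)–N(0,4)= N(0,3)–S(1,3)≠  → 2/3 unlike.
Row 1: S(1,2)–S(1,3)= S(1,2)–N(2,2)≠ S(1,3)–N(2,3)≠  → 2/3 unlike.
Row 2: S(2,1)–N(2,2)≠ S(2,1)–S(3,1)= N(2,2)–N(2,3)= N(2,2)–N(3,2)= N(2,3)–S(3,3)≠ S(2,5)–S(3,5)=  → 2/6 unlike.
Row 3: N(3,0)–S(3,1)≠ S(3,1)–N(3,2)≠ N(3,2)–S(3,3)≠ S(3,3)–S(3,4)= S(3,4)–S(3,5)=  → 3/5 unlike.
Total adjacent occupied pairs: 17; unlike-type pairs: 9.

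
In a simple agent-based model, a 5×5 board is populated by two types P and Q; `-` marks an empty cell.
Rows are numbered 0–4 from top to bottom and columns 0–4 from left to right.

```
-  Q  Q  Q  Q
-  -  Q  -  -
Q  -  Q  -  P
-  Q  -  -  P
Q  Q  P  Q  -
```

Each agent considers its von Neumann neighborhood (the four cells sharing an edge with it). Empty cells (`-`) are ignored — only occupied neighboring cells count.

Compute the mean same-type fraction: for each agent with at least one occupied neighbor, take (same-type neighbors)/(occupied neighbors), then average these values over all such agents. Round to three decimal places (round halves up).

(0,1)Q 1/1
(0,2)Q 3/3
(0,3)Q 2/2
(0,4)Q 1/1
(1,2)Q 2/2
(2,0)Q — no occupied neighbors
(2,2)Q 1/1
(2,4)P 1/1
(3,1)Q 1/1
(3,4)P 1/1
(4,0)Q 1/1
(4,1)Q 2/3
(4,2)P 0/2
(4,3)Q 0/1
Sum over 13 agents: 1/1 + 3/3 + 2/2 + 1/1 + 2/2 + 1/1 + 1/1 + 1/1 + 1/1 + 1/1 + 2/3 + 0/2 + 0/1 = 32/3; mean = 32/3 ÷ 13 = 32/39 = 0.820512… → 0.821.

0.821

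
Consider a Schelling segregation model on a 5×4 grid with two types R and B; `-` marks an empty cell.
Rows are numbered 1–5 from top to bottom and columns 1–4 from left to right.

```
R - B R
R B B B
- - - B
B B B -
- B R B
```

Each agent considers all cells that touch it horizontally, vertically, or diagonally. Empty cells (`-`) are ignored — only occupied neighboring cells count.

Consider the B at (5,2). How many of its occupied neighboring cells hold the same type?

3

Occupied neighbors of (5,2): (4,1)=B, (4,2)=B, (4,3)=B, (5,3)=R.
Same type (B): 3 of 4.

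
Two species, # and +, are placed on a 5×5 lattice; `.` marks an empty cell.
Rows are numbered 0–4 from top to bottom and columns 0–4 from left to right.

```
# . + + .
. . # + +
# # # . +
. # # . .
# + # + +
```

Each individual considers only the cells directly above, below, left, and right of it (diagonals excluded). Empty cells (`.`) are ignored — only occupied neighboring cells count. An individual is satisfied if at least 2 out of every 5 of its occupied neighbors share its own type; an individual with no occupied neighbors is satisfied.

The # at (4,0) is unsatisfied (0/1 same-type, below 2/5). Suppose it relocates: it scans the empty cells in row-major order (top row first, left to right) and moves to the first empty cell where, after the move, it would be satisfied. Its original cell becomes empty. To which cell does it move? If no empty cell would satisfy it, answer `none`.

(0,1)

Vacating (4,0). Empty cells in order:
  (0,1): 1/2 same-type → satisfied — stop here.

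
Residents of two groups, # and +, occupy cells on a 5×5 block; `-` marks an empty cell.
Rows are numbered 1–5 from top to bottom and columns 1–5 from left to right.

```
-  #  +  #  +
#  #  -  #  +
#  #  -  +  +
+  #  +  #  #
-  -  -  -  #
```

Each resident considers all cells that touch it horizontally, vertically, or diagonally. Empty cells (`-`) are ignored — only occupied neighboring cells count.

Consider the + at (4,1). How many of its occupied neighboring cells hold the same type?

Occupied neighbors of (4,1): (3,1)=#, (3,2)=#, (4,2)=#.
Same type (+): 0 of 3.

0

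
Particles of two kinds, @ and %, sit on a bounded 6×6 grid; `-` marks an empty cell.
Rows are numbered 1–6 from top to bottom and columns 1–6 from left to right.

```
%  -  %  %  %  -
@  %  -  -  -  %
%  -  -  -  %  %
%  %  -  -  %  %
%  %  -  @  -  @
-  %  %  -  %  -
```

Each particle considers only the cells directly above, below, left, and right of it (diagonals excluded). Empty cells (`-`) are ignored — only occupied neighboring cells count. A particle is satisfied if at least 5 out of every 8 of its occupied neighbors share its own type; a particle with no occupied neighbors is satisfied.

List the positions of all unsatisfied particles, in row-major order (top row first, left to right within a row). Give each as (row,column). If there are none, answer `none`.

Row 1: (1,1)% 0/1 not · (1,3)% 1/1 satisfied · (1,4)% 2/2 satisfied · (1,5)% 1/1 satisfied
Row 2: (2,1)@ 0/3 not · (2,2)% 0/1 not · (2,6)% 1/1 satisfied
Row 3: (3,1)% 1/2 not · (3,5)% 2/2 satisfied · (3,6)% 3/3 satisfied
Row 4: (4,1)% 3/3 satisfied · (4,2)% 2/2 satisfied · (4,5)% 2/2 satisfied · (4,6)% 2/3 satisfied
Row 5: (5,1)% 2/2 satisfied · (5,2)% 3/3 satisfied · (5,4)@ 0/0 satisfied · (5,6)@ 0/1 not
Row 6: (6,2)% 2/2 satisfied · (6,3)% 1/1 satisfied · (6,5)% 0/0 satisfied

(1,1), (2,1), (2,2), (3,1), (5,6)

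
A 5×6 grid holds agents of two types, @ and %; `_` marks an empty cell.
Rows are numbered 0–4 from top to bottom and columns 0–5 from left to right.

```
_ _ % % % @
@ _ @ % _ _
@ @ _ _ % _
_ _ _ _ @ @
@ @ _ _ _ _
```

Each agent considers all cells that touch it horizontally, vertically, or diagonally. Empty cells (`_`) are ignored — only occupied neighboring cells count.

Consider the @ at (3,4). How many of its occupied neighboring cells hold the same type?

1

Occupied neighbors of (3,4): (2,4)=%, (3,5)=@.
Same type (@): 1 of 2.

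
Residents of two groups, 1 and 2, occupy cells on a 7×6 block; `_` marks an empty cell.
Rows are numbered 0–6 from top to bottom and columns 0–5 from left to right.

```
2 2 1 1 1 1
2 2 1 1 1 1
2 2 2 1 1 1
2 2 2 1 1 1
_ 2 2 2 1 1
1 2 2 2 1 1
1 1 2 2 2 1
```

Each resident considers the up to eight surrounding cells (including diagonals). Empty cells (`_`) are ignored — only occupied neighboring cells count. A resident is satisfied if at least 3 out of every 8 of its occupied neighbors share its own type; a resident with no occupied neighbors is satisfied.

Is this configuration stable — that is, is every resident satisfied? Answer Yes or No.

Yes

Row 0: (0,0)2 3/3 ✓ · (0,1)2 3/5 ✓ · (0,2)1 3/5 ✓ · (0,3)1 5/5 ✓ · (0,4)1 5/5 ✓ · (0,5)1 3/3 ✓
Row 1: (1,0)2 5/5 ✓ · (1,1)2 6/8 ✓ · (1,2)1 4/8 ✓ · (1,3)1 7/8 ✓ · (1,4)1 8/8 ✓ · (1,5)1 5/5 ✓
Row 2: (2,0)2 5/5 ✓ · (2,1)2 7/8 ✓ · (2,2)2 4/8 ✓ · (2,3)1 6/8 ✓ · (2,4)1 8/8 ✓ · (2,5)1 5/5 ✓
Row 3: (3,0)2 4/4 ✓ · (3,1)2 7/7 ✓ · (3,2)2 6/8 ✓ · (3,3)1 4/8 ✓ · (3,4)1 7/8 ✓ · (3,5)1 5/5 ✓
Row 4: (4,1)2 6/7 ✓ · (4,2)2 7/8 ✓ · (4,3)2 4/8 ✓ · (4,4)1 6/8 ✓ · (4,5)1 5/5 ✓
Row 5: (5,0)1 2/4 ✓ · (5,1)2 4/7 ✓ · (5,2)2 7/8 ✓ · (5,3)2 6/8 ✓ · (5,4)1 4/8 ✓ · (5,5)1 4/5 ✓
Row 6: (6,0)1 2/3 ✓ · (6,1)1 2/5 ✓ · (6,2)2 4/5 ✓ · (6,3)2 4/5 ✓ · (6,4)2 2/5 ✓ · (6,5)1 2/3 ✓
All meet the threshold, so the configuration is stable.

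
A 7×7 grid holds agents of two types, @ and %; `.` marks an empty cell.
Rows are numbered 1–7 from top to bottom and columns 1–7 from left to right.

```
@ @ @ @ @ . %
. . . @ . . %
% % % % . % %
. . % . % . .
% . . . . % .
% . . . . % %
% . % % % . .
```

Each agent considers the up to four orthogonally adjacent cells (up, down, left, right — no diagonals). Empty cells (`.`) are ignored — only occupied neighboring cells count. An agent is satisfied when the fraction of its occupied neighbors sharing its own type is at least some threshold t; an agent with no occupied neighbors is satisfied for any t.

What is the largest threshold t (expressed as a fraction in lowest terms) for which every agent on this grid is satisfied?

Row 1: (1,1)@ 1/1 · (1,2)@ 2/2 · (1,3)@ 2/2 · (1,4)@ 3/3 · (1,5)@ 1/1 · (1,7)% 1/1
Row 2: (2,4)@ 1/2 · (2,7)% 2/2
Row 3: (3,1)% 1/1 · (3,2)% 2/2 · (3,3)% 3/3 · (3,4)% 1/2 · (3,6)% 1/1 · (3,7)% 2/2
Row 4: (4,3)% 1/1 · (4,5)% — no occupied neighbors
Row 5: (5,1)% 1/1 · (5,6)% 1/1
Row 6: (6,1)% 2/2 · (6,6)% 2/2 · (6,7)% 1/1
Row 7: (7,1)% 1/1 · (7,3)% 1/1 · (7,4)% 2/2 · (7,5)% 1/1
The smallest same-type fraction is 1/2 at (2,4), which reduces to 1/2. Any threshold above that leaves this agent unsatisfied.

1/2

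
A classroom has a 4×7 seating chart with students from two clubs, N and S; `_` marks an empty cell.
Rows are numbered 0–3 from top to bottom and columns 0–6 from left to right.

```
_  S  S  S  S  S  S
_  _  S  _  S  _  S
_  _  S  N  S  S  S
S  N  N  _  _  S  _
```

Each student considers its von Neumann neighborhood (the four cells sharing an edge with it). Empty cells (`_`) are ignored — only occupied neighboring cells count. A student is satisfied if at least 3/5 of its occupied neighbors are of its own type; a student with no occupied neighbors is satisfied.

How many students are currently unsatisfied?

5

(0,1)S 1/1 satisfied
(0,2)S 3/3 satisfied
(0,3)S 2/2 satisfied
(0,4)S 3/3 satisfied
(0,5)S 2/2 satisfied
(0,6)S 2/2 satisfied
(1,2)S 2/2 satisfied
(1,4)S 2/2 satisfied
(1,6)S 2/2 satisfied
(2,2)S 1/3 not
(2,3)N 0/2 not
(2,4)S 2/3 satisfied
(2,5)S 3/3 satisfied
(2,6)S 2/2 satisfied
(3,0)S 0/1 not
(3,1)N 1/2 not
(3,2)N 1/2 not
(3,5)S 1/1 satisfied
Unsatisfied: (2,2), (2,3), (3,0), (3,1), (3,2) — 5 in total.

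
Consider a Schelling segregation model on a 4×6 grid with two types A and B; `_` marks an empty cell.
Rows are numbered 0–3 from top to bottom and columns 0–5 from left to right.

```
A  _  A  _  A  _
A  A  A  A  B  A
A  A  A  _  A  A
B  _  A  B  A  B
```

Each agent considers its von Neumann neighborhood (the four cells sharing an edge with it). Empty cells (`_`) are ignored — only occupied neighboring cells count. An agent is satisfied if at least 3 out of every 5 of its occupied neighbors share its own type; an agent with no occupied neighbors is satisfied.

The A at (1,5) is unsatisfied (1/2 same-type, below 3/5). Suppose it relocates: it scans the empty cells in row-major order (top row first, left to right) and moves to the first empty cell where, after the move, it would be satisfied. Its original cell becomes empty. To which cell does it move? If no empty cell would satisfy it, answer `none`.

Vacating (1,5). Empty cells in order:
  (0,1): 3/3 same-type → satisfied — stop here.

(0,1)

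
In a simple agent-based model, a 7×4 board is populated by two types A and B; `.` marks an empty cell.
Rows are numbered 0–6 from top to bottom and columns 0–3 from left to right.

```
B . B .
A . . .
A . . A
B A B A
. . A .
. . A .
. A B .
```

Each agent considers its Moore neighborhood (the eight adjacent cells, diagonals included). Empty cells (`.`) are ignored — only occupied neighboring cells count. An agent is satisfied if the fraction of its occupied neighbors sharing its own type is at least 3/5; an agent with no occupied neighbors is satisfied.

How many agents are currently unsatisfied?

8

Row 0: (0,0)B 0/1 ✗ · (0,2)B 0/0 ✓
Row 1: (1,0)A 1/2 ✗
Row 2: (2,0)A 2/3 ✓ · (2,3)A 1/2 ✗
Row 3: (3,0)B 0/2 ✗ · (3,1)A 2/4 ✗ · (3,2)B 0/4 ✗ · (3,3)A 2/3 ✓
Row 4: (4,2)A 3/4 ✓
Row 5: (5,2)A 2/3 ✓
Row 6: (6,1)A 1/2 ✗ · (6,2)B 0/2 ✗
Unsatisfied: (0,0), (1,0), (2,3), (3,0), (3,1), (3,2), (6,1), (6,2) — 8 in total.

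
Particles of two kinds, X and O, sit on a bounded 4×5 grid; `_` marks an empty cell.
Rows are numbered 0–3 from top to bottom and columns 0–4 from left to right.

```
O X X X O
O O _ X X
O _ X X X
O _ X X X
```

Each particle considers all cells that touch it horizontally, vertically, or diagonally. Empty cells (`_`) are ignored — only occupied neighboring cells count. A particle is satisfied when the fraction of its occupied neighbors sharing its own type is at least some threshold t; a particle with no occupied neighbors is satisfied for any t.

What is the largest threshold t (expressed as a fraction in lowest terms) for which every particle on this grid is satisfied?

0/1

Row 0: (0,0)O 2/3 · (0,1)X 1/4 · (0,2)X 3/4 · (0,3)X 3/4 · (0,4)O 0/3
Row 1: (1,0)O 3/4 · (1,1)O 3/6 · (1,3)X 6/7 · (1,4)X 4/5
Row 2: (2,0)O 3/3 · (2,2)X 4/5 · (2,3)X 7/7 · (2,4)X 5/5
Row 3: (3,0)O 1/1 · (3,2)X 3/3 · (3,3)X 5/5 · (3,4)X 3/3
The smallest same-type fraction is 0/3 at (0,4), which reduces to 0/1. Any threshold above that leaves this particle unsatisfied.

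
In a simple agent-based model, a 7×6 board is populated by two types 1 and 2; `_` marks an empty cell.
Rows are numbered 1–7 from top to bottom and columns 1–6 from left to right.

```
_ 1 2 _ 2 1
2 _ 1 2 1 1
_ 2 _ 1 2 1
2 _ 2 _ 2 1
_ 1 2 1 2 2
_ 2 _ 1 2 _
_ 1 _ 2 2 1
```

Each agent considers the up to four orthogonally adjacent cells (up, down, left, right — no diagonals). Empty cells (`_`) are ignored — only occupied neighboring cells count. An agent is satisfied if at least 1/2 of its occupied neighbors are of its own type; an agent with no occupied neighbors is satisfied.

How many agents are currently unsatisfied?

16

Row 1: (1,2)1 0/1 unhappy · (1,3)2 0/2 unhappy · (1,5)2 0/2 unhappy · (1,6)1 1/2 ok
Row 2: (2,1)2 0/0 ok · (2,3)1 0/2 unhappy · (2,4)2 0/3 unhappy · (2,5)1 1/4 unhappy · (2,6)1 3/3 ok
Row 3: (3,2)2 0/0 ok · (3,4)1 0/2 unhappy · (3,5)2 1/4 unhappy · (3,6)1 2/3 ok
Row 4: (4,1)2 0/0 ok · (4,3)2 1/1 ok · (4,5)2 2/3 ok · (4,6)1 1/3 unhappy
Row 5: (5,2)1 0/2 unhappy · (5,3)2 1/3 unhappy · (5,4)1 1/3 unhappy · (5,5)2 3/4 ok · (5,6)2 1/2 ok
Row 6: (6,2)2 0/2 unhappy · (6,4)1 1/3 unhappy · (6,5)2 2/3 ok
Row 7: (7,2)1 0/1 unhappy · (7,4)2 1/2 ok · (7,5)2 2/3 ok · (7,6)1 0/1 unhappy
Unsatisfied: (1,2), (1,3), (1,5), (2,3), (2,4), (2,5), (3,4), (3,5), (4,6), (5,2), (5,3), (5,4), (6,2), (6,4), (7,2), (7,6) — 16 in total.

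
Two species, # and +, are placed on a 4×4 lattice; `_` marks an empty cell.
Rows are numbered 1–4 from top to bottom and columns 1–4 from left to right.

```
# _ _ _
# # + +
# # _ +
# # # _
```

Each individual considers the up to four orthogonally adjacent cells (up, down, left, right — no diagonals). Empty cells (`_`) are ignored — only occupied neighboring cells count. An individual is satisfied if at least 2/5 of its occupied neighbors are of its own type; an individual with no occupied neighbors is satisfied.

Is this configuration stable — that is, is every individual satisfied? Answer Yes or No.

Yes

Row 1: (1,1)# 1/1 satisfied
Row 2: (2,1)# 3/3 satisfied · (2,2)# 2/3 satisfied · (2,3)+ 1/2 satisfied · (2,4)+ 2/2 satisfied
Row 3: (3,1)# 3/3 satisfied · (3,2)# 3/3 satisfied · (3,4)+ 1/1 satisfied
Row 4: (4,1)# 2/2 satisfied · (4,2)# 3/3 satisfied · (4,3)# 1/1 satisfied
All meet the threshold, so the configuration is stable.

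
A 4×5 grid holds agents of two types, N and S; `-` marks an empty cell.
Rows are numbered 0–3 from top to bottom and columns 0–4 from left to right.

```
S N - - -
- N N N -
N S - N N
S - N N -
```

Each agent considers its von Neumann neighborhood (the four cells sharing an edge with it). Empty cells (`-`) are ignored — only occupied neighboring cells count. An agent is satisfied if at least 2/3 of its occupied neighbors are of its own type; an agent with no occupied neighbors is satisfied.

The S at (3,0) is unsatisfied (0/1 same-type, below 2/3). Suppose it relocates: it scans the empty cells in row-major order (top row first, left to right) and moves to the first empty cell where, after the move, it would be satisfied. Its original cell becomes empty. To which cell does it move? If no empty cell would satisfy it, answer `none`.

(0,4)

Vacating (3,0). Empty cells in order:
  (0,2): 0/2 same-type → still unsatisfied.
  (0,3): 0/1 same-type → still unsatisfied.
  (0,4): 0/0 same-type → satisfied — stop here.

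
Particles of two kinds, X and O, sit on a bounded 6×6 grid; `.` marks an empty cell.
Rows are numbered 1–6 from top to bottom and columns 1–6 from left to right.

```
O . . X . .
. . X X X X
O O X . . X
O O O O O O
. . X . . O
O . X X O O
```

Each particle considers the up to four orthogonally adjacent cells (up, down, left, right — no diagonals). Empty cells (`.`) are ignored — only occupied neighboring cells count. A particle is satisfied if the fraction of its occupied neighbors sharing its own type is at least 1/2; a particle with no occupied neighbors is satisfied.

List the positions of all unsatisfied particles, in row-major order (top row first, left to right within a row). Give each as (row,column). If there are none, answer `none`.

(3,3)

Row 1: (1,1)O 0/0 ok · (1,4)X 1/1 ok
Row 2: (2,3)X 2/2 ok · (2,4)X 3/3 ok · (2,5)X 2/2 ok · (2,6)X 2/2 ok
Row 3: (3,1)O 2/2 ok · (3,2)O 2/3 ok · (3,3)X 1/3 unhappy · (3,6)X 1/2 ok
Row 4: (4,1)O 2/2 ok · (4,2)O 3/3 ok · (4,3)O 2/4 ok · (4,4)O 2/2 ok · (4,5)O 2/2 ok · (4,6)O 2/3 ok
Row 5: (5,3)X 1/2 ok · (5,6)O 2/2 ok
Row 6: (6,1)O 0/0 ok · (6,3)X 2/2 ok · (6,4)X 1/2 ok · (6,5)O 1/2 ok · (6,6)O 2/2 ok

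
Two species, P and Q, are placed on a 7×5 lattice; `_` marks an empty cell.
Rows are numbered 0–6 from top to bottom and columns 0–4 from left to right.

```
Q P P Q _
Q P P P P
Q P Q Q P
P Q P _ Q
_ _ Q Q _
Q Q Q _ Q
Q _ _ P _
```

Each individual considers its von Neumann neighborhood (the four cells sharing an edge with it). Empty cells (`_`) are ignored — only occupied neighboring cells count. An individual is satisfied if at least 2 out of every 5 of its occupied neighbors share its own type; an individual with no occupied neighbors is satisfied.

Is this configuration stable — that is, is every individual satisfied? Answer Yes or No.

No

(0,0)Q 1/2 ok
(0,1)P 2/3 ok
(0,2)P 2/3 ok
(0,3)Q 0/2 unhappy
(1,0)Q 2/3 ok
(1,1)P 3/4 ok
(1,2)P 3/4 ok
(1,3)P 2/4 ok
(1,4)P 2/2 ok
(2,0)Q 1/3 unhappy
(2,1)P 1/4 unhappy
(2,2)Q 1/4 unhappy
(2,3)Q 1/3 unhappy
(2,4)P 1/3 unhappy
(3,0)P 0/2 unhappy
(3,1)Q 0/3 unhappy
(3,2)P 0/3 unhappy
(3,4)Q 0/1 unhappy
(4,2)Q 2/3 ok
(4,3)Q 1/1 ok
(5,0)Q 2/2 ok
(5,1)Q 2/2 ok
(5,2)Q 2/2 ok
(5,4)Q 0/0 ok
(6,0)Q 1/1 ok
(6,3)P 0/0 ok
For instance (0,3) has only 0/2 same-type neighbors, below 2/5.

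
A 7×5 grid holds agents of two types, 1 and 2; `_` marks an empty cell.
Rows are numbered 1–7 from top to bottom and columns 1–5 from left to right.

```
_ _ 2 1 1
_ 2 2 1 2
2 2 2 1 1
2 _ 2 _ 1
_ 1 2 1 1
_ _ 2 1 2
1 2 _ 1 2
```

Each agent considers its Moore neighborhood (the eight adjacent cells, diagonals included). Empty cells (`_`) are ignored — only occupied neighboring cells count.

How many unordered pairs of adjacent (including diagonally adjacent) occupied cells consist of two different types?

30

Scan each occupied cell's neighbors to the right and below (and the two forward diagonals) so each pair is counted once.
From row 1: 5 unlike of 10 pairs (running 5/10).
From row 2: 6 unlike of 14 pairs (running 11/24).
From row 3: 2 unlike of 11 pairs (running 13/35).
From row 4: 3 unlike of 6 pairs (running 16/41).
From row 5: 7 unlike of 11 pairs (running 23/52).
From row 6: 5 unlike of 8 pairs (running 28/60).
From row 7: 2 unlike of 2 pairs (running 30/62).
Total adjacent occupied pairs: 62; unlike-type pairs: 30.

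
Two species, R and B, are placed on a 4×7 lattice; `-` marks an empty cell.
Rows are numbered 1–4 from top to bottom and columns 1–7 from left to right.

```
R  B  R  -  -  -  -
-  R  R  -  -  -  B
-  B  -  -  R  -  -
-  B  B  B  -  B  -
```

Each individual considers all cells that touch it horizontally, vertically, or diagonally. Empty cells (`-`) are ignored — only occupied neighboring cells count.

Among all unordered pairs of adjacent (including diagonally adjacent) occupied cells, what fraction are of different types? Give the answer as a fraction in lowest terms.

Scan each occupied cell's neighbors to the right and below (and the two forward diagonals) so each pair is counted once.
From row 1: 4 unlike of 7 pairs (running 4/7).
From row 2: 2 unlike of 3 pairs (running 6/10).
From row 3: 2 unlike of 4 pairs (running 8/14).
From row 4: 0 unlike of 2 pairs (running 8/16).
Total adjacent occupied pairs: 16; unlike-type pairs: 8.
8/16 reduces to 1/2.

1/2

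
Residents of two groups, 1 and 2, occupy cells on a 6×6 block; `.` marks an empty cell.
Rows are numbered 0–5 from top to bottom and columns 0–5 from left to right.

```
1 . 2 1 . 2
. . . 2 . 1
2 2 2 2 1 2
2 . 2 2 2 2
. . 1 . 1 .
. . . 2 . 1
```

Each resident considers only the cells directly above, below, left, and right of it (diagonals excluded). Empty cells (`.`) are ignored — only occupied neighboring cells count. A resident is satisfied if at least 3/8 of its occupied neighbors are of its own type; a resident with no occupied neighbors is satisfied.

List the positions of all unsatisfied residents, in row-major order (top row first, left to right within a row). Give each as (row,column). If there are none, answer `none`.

Row 0: (0,0)1 0/0 ✓ · (0,2)2 0/1 ✗ · (0,3)1 0/2 ✗ · (0,5)2 0/1 ✗
Row 1: (1,3)2 1/2 ✓ · (1,5)1 0/2 ✗
Row 2: (2,0)2 2/2 ✓ · (2,1)2 2/2 ✓ · (2,2)2 3/3 ✓ · (2,3)2 3/4 ✓ · (2,4)1 0/3 ✗ · (2,5)2 1/3 ✗
Row 3: (3,0)2 1/1 ✓ · (3,2)2 2/3 ✓ · (3,3)2 3/3 ✓ · (3,4)2 2/4 ✓ · (3,5)2 2/2 ✓
Row 4: (4,2)1 0/1 ✗ · (4,4)1 0/1 ✗
Row 5: (5,3)2 0/0 ✓ · (5,5)1 0/0 ✓

(0,2), (0,3), (0,5), (1,5), (2,4), (2,5), (4,2), (4,4)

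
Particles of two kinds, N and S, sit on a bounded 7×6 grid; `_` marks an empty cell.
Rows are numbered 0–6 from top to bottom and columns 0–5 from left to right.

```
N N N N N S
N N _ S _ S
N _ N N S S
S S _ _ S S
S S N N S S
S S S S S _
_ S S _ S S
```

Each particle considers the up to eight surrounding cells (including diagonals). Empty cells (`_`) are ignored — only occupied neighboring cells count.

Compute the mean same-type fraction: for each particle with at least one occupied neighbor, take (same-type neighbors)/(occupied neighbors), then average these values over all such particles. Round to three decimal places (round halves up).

(0,0)N 3/3
(0,1)N 4/4
(0,2)N 3/4
(0,3)N 2/3
(0,4)N 1/4
(0,5)S 1/2
(1,0)N 4/4
(1,1)N 6/6
(1,3)S 1/6
(1,5)S 3/4
(2,0)N 2/4
(2,2)N 2/4
(2,3)N 1/4
(2,4)S 5/6
(2,5)S 4/4
(3,0)S 3/4
(3,1)S 3/6
(3,4)S 5/7
(3,5)S 5/5
(4,0)S 5/5
(4,1)S 6/7
(4,2)N 1/6
(4,3)N 1/6
(4,4)S 5/6
(4,5)S 4/4
(5,0)S 4/4
(5,1)S 6/7
(5,2)S 5/7
(5,3)S 5/7
(5,4)S 5/6
(6,1)S 4/4
(6,2)S 4/4
(6,4)S 3/3
(6,5)S 2/2
Sum over 34 particles: 3/3 + 4/4 + 3/4 + 2/3 + 1/4 + 1/2 + 4/4 + 6/6 + 1/6 + 3/4 + 2/4 + 2/4 + 1/4 + 5/6 + 4/4 + 3/4 + 3/6 + 5/7 + 5/5 + 5/5 + 6/7 + 1/6 + 1/6 + 5/6 + 4/4 + 4/4 + 6/7 + 5/7 + 5/7 + 5/6 + 4/4 + 4/4 + 3/3 + 2/2 = 2123/84; mean = 2123/84 ÷ 34 = 2123/2856 = 0.743347… → 0.743.

0.743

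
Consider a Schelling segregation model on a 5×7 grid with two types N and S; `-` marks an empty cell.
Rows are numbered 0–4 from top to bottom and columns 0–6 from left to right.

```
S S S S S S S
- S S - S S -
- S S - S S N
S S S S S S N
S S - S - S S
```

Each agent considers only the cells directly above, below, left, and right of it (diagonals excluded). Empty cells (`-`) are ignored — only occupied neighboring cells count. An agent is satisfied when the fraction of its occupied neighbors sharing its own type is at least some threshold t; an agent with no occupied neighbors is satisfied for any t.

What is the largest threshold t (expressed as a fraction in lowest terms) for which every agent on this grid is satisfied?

1/3

Row 0: (0,0)S 1/1 · (0,1)S 3/3 · (0,2)S 3/3 · (0,3)S 2/2 · (0,4)S 3/3 · (0,5)S 3/3 · (0,6)S 1/1
Row 1: (1,1)S 3/3 · (1,2)S 3/3 · (1,4)S 3/3 · (1,5)S 3/3
Row 2: (2,1)S 3/3 · (2,2)S 3/3 · (2,4)S 3/3 · (2,5)S 3/4 · (2,6)N 1/2
Row 3: (3,0)S 2/2 · (3,1)S 4/4 · (3,2)S 3/3 · (3,3)S 3/3 · (3,4)S 3/3 · (3,5)S 3/4 · (3,6)N 1/3
Row 4: (4,0)S 2/2 · (4,1)S 2/2 · (4,3)S 1/1 · (4,5)S 2/2 · (4,6)S 1/2
The smallest same-type fraction is 1/3 at (3,6), which reduces to 1/3. Any threshold above that leaves this agent unsatisfied.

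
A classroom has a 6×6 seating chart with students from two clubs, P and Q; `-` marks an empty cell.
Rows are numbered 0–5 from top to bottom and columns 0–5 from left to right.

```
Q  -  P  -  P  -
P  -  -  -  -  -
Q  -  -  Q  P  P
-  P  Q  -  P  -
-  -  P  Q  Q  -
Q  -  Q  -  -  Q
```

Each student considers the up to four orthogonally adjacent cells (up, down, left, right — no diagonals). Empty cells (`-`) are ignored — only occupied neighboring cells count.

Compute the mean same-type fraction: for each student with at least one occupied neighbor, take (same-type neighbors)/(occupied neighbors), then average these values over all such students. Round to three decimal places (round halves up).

0.244

(0,0)Q 0/1
(0,2)P — no occupied neighbors
(0,4)P — no occupied neighbors
(1,0)P 0/2
(2,0)Q 0/1
(2,3)Q 0/1
(2,4)P 2/3
(2,5)P 1/1
(3,1)P 0/1
(3,2)Q 0/2
(3,4)P 1/2
(4,2)P 0/3
(4,3)Q 1/2
(4,4)Q 1/2
(5,0)Q — no occupied neighbors
(5,2)Q 0/1
(5,5)Q — no occupied neighbors
Sum over 13 students: 0/1 + 0/2 + 0/1 + 0/1 + 2/3 + 1/1 + 0/1 + 0/2 + 1/2 + 0/3 + 1/2 + 1/2 + 0/1 = 19/6; mean = 19/6 ÷ 13 = 19/78 = 0.243589… → 0.244.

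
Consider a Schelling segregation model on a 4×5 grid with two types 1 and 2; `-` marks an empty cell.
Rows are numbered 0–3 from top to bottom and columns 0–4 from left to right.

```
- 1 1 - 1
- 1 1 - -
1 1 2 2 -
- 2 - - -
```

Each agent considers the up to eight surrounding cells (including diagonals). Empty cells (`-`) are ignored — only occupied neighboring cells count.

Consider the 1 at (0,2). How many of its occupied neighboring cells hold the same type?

Occupied neighbors of (0,2): (0,1)=1, (1,1)=1, (1,2)=1.
Same type (1): 3 of 3.

3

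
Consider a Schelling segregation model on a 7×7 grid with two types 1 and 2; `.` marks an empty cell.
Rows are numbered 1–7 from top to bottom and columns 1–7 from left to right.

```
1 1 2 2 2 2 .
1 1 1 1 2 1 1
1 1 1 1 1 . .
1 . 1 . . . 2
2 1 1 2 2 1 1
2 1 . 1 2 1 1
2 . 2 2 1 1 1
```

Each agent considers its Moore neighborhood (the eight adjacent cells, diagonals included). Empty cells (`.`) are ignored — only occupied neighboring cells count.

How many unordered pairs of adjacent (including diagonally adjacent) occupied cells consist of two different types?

37

Scan each occupied cell's neighbors to the right and below (and the two forward diagonals) so each pair is counted once.
From row 1: 10 unlike of 22 pairs (running 10/22).
From row 2: 4 unlike of 20 pairs (running 14/42).
From row 3: 0 unlike of 9 pairs (running 14/51).
From row 4: 4 unlike of 7 pairs (running 18/58).
From row 5: 9 unlike of 22 pairs (running 27/80).
From row 6: 9 unlike of 18 pairs (running 36/98).
From row 7: 1 unlike of 4 pairs (running 37/102).
Total adjacent occupied pairs: 102; unlike-type pairs: 37.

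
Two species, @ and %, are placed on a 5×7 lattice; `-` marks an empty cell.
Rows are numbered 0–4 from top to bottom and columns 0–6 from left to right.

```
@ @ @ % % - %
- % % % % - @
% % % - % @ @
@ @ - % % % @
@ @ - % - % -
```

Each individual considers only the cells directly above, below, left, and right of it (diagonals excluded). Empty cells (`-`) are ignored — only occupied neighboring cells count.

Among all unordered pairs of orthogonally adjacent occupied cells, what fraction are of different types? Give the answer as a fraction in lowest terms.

9/34

Scan each occupied cell's neighbors to the right and below so each pair is counted once.
From row 0: 4 unlike of 9 pairs (running 4/9).
From row 1: 0 unlike of 7 pairs (running 4/16).
From row 2: 4 unlike of 9 pairs (running 8/25).
From row 3: 1 unlike of 8 pairs (running 9/33).
From row 4: 0 unlike of 1 pairs (running 9/34).
Total adjacent occupied pairs: 34; unlike-type pairs: 9.
9/34 is already in lowest terms.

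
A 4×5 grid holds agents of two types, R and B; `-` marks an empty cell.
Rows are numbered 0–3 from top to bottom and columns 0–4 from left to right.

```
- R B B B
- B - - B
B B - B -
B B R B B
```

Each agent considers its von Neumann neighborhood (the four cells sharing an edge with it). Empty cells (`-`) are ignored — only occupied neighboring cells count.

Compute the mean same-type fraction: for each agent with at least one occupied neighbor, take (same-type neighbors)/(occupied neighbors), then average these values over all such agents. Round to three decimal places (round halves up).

0.738

Row 0: (0,1)R 0/2 · (0,2)B 1/2 · (0,3)B 2/2 · (0,4)B 2/2
Row 1: (1,1)B 1/2 · (1,4)B 1/1
Row 2: (2,0)B 2/2 · (2,1)B 3/3 · (2,3)B 1/1
Row 3: (3,0)B 2/2 · (3,1)B 2/3 · (3,2)R 0/2 · (3,3)B 2/3 · (3,4)B 1/1
Sum over 14 agents: 0/2 + 1/2 + 2/2 + 2/2 + 1/2 + 1/1 + 2/2 + 3/3 + 1/1 + 2/2 + 2/3 + 0/2 + 2/3 + 1/1 = 31/3; mean = 31/3 ÷ 14 = 31/42 = 0.738095… → 0.738.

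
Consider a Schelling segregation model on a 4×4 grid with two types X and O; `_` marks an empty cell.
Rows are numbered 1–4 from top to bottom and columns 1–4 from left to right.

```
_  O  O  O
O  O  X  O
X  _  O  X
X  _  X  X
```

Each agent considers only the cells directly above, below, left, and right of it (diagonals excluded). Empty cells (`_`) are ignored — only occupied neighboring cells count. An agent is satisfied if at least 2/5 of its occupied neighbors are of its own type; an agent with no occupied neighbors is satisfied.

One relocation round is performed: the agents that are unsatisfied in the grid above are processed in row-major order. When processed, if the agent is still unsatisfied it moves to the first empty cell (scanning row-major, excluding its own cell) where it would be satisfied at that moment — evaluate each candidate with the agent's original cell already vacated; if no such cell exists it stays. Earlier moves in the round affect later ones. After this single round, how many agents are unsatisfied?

Initially unsatisfied (in order): (2,3), (2,4), (3,3), (3,4).
  (2,3) → (4,2).
  (2,4): now satisfied by earlier moves; stays.
  (3,3) → (1,1).
  (3,4): now satisfied by earlier moves; stays.
Resulting grid:
O O O O
O O _ O
X _ _ X
X X X X
All satisfied now.

0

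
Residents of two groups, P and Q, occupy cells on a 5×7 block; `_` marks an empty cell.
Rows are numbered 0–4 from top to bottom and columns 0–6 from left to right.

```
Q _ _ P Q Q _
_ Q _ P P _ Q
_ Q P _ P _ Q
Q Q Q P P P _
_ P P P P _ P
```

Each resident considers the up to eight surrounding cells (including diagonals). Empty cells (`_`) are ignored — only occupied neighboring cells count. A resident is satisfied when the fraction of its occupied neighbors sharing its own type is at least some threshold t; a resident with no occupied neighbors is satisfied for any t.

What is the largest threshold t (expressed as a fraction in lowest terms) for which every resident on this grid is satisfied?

1/4

(0,0)Q 1/1
(0,3)P 2/3
(0,4)Q 1/4
(0,5)Q 2/3
(1,1)Q 2/3
(1,3)P 4/5
(1,4)P 3/5
(1,6)Q 2/2
(2,1)Q 4/5
(2,2)P 2/6
(2,4)P 5/5
(2,6)Q 1/2
(3,0)Q 2/3
(3,1)Q 3/6
(3,2)Q 2/7
(3,3)P 6/7
(3,4)P 5/5
(3,5)P 4/5
(4,1)P 1/4
(4,2)P 3/5
(4,3)P 4/5
(4,4)P 4/4
(4,6)P 1/1
The smallest same-type fraction is 1/4 at (0,4), which reduces to 1/4. Any threshold above that leaves this resident unsatisfied.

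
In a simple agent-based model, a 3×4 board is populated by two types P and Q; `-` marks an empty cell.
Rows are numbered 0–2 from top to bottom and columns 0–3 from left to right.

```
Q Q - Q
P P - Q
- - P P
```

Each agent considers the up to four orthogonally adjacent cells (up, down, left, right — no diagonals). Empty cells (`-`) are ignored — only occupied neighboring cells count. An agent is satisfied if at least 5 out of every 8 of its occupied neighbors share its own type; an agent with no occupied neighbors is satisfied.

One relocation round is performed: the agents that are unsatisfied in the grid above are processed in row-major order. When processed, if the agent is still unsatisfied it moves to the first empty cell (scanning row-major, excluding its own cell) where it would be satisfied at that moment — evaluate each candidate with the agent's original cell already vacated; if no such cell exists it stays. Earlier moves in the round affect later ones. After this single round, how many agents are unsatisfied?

Initially unsatisfied (in order): (0,0), (0,1), (1,0), (1,1), (1,3), (2,3).
  (0,0) → (0,2).
  (0,1): no empty cell satisfies it; stays.
  (1,0): now satisfied by earlier moves; stays.
  (1,1) → (2,0).
  (1,3): no empty cell satisfies it; stays.
  (2,3) → (2,1).
Resulting grid:
- Q Q Q
P - - Q
P P P -
All satisfied now.

0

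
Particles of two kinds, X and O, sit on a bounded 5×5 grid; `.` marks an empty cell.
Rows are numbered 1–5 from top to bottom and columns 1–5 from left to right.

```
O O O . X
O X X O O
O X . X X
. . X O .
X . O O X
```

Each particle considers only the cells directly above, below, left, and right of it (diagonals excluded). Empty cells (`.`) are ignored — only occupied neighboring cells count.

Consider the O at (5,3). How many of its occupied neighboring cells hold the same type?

Occupied neighbors of (5,3): (4,3)=X, (5,4)=O.
Same type (O): 1 of 2.

1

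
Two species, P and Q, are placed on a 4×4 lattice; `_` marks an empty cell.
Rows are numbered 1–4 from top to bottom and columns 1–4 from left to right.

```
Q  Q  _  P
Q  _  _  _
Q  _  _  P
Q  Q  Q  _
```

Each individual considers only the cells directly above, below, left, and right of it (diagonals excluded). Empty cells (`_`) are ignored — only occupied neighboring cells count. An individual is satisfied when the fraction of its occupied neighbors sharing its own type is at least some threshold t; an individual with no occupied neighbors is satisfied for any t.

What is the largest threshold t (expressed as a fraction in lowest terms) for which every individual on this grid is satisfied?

Row 1: (1,1)Q 2/2 · (1,2)Q 1/1 · (1,4)P — no occupied neighbors
Row 2: (2,1)Q 2/2
Row 3: (3,1)Q 2/2 · (3,4)P — no occupied neighbors
Row 4: (4,1)Q 2/2 · (4,2)Q 2/2 · (4,3)Q 1/1
The smallest same-type fraction is 2/2 at (1,1), which reduces to 1/1. Any threshold above that leaves this individual unsatisfied.

1/1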